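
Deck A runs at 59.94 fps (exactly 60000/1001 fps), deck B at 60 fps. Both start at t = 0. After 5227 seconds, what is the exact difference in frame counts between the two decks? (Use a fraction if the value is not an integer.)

A emits 60000/1001 × 5227 = 313620000/1001 frames; B emits 60 × 5227 = 313620.
Difference = 313620/1001 frames (≈ 313.3067); B is ahead of A.

313620/1001 frames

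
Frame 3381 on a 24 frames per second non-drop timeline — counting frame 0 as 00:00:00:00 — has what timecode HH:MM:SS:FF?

00:02:20:21

3381 ÷ 24 = 140 full seconds, remainder 21 frames.
140 s = 0 h 2 min 20 s.
Timecode: 00:02:20:21.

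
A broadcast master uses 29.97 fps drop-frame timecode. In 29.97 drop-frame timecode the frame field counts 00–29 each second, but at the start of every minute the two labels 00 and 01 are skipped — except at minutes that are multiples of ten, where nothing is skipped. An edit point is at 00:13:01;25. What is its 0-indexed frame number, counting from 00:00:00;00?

Complete 10-minute blocks: 1, each 17982 frames → 17982.
Remaining 3 whole minutes in the current block: 1800 + 2 × 1798 = 5396 frames.
Within the current minute: 1 × 30 + 25 − 2 = 53 (labels ;00/;01 skipped at this minute). Total = 17982 + 5396 + 53 = 23431.

23431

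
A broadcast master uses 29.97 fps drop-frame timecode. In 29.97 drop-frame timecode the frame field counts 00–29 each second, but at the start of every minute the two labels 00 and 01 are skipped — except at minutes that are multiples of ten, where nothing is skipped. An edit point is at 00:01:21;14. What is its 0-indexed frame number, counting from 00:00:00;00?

2442

As if non-drop at 30 labels/s: (0 × 3600 + 1 × 60 + 21) × 30 + 14 = 2444.
Minute boundaries passed: 1; those not divisible by 10: 1 − 0 = 1; dropped labels = 2 × 1 = 2.
Actual frame index = 2444 − 2 = 2442.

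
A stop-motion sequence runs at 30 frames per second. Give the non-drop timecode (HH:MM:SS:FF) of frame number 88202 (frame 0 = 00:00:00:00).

00:49:00:02

88202 ÷ 30 = 2940 full seconds, remainder 2 frames.
2940 s = 0 h 49 min 0 s.
Timecode: 00:49:00:02.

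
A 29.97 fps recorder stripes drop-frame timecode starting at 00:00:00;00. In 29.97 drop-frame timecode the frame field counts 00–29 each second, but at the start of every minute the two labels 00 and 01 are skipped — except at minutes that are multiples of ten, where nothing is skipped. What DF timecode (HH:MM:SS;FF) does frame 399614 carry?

03:42:13;24

Each 10-minute DF block holds 10 × 60 × 30 − 9 × 2 = 17982 frames. 399614 ÷ 17982 → 22 full blocks, remainder 4010.
Within the partial block the first minute is 1800 frames and each further minute 1798, so 2 further minute boundaries passed. Total skipped labels = 18 × 22 + 2 × 2 = 400.
Non-drop label index = 399614 + 400 = 400014; at 30 labels/s that is 03:42:13:24, i.e. DF 03:42:13;24.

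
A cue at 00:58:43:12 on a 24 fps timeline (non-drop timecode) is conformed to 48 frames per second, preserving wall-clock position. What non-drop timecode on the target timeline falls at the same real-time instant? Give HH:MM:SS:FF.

00:58:43:24

Source frame index: (0×3600 + 58×60 + 43) × 24 + 12 = 84564.
Real time: 84564 / (24) = 7047/2 s.
Target frame: (7047/2) × (48) = 169128.
At 48 labels/s: frame 169128 → 00:58:43:24.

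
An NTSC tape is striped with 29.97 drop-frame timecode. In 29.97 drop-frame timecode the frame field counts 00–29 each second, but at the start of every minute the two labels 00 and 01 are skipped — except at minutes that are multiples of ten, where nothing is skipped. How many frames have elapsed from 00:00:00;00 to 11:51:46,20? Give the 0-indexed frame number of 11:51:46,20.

As if non-drop at 30 labels/s: (11 × 3600 + 51 × 60 + 46) × 30 + 20 = 1281200.
Minute boundaries passed: 711; those not divisible by 10: 711 − 71 = 640; dropped labels = 2 × 640 = 1280.
Actual frame index = 1281200 − 1280 = 1279920.

1279920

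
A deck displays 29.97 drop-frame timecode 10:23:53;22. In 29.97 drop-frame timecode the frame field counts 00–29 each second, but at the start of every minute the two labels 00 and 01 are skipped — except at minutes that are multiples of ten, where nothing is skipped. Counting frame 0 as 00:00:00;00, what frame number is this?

Complete 10-minute blocks: 62, each 17982 frames → 1114884.
Remaining 3 whole minutes in the current block: 1800 + 2 × 1798 = 5396 frames.
Within the current minute: 53 × 30 + 22 − 2 = 1610 (labels ;00/;01 skipped at this minute). Total = 1114884 + 5396 + 1610 = 1121890.

1121890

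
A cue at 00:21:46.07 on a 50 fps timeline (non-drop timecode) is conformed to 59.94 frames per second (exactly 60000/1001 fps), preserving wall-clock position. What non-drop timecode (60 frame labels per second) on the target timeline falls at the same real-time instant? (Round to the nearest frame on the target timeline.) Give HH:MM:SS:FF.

00:21:44:50

Source frame index: (0×3600 + 21×60 + 46) × 50 + 7 = 65307.
Real time: 65307 / (50) = 65307/50 s.
Target frame: (65307/50) × (60000/1001) = 7124400/91 ≈ 78290.110 → 78290.
At 60 labels/s: frame 78290 → 00:21:44:50.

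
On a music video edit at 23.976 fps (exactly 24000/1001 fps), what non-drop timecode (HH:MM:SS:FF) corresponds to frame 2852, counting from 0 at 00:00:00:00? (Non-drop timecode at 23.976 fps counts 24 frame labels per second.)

2852 ÷ 24 = 118 full seconds, remainder 20 frames.
118 s = 0 h 1 min 58 s.
Timecode: 00:01:58:20.

00:01:58:20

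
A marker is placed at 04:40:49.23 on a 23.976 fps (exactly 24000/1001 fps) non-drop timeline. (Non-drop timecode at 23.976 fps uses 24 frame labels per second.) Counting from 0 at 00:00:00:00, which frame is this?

404399

Total seconds to the label: (4 × 3600 + 40 × 60 + 49) = 16849.
Frame index = 16849 × 24 + 23 = 404399.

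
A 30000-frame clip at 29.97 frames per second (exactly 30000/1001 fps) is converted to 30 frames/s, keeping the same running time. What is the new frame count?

Target frames = source frames × (target rate / source rate) = 30000 × (30)/(30000/1001) = 30000 × 1001/1000 = 30030.

30030 frames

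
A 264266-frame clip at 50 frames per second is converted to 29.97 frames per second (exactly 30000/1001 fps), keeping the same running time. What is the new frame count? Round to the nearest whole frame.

Frames at target rate = 264266 × (30000/1001) / (50) = 158559600/1001 ≈ 158401.199.
Nearest whole frame: 158401.

158401 frames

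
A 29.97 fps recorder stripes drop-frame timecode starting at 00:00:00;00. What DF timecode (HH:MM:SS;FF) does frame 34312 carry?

Each 10-minute DF block holds 10 × 60 × 30 − 9 × 2 = 17982 frames. 34312 ÷ 17982 → 1 full block, remainder 16330.
Within the partial block the first minute is 1800 frames and each further minute 1798, so 9 further minute boundaries passed. Total skipped labels = 18 × 1 + 2 × 9 = 36.
Non-drop label index = 34312 + 36 = 34348; at 30 labels/s that is 00:19:04:28, i.e. DF 00:19:04;28.

00:19:04;28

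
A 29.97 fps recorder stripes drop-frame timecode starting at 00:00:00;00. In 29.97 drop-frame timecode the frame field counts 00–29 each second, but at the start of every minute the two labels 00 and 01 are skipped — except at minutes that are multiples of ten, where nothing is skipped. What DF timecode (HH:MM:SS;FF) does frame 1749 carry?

00:00:58;09

Each 10-minute DF block holds 10 × 60 × 30 − 9 × 2 = 17982 frames. 1749 ÷ 17982 → 0 full blocks, remainder 1749.
Within the partial block the first minute is 1800 frames and each further minute 1798, so 0 further minute boundaries passed. Total skipped labels = 18 × 0 + 2 × 0 = 0.
Non-drop label index = 1749 + 0 = 1749; at 30 labels/s that is 00:00:58:09, i.e. DF 00:00:58;09.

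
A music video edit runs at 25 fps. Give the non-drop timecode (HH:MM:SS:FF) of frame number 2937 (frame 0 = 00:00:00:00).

2937 ÷ 25 = 117 full seconds, remainder 12 frames.
117 s = 0 h 1 min 57 s.
Timecode: 00:01:57:12.

00:01:57:12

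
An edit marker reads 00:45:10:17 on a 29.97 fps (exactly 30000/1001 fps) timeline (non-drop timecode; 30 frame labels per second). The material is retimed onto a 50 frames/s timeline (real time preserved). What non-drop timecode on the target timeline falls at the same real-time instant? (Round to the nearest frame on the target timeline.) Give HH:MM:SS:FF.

Source frame index: (0×3600 + 45×60 + 10) × 30 + 17 = 81317.
Real time: 81317 / (30000/1001) = 81398317/30000 s.
Target frame: (81398317/30000) × (50) = 81398317/600 ≈ 135663.862 → 135664.
At 50 labels/s: frame 135664 → 00:45:13:14.

00:45:13:14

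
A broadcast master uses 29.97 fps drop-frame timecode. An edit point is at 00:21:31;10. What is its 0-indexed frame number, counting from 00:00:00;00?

38702

Complete 10-minute blocks: 2, each 17982 frames → 35964.
Remaining 1 whole minute in the current block: 1800 + 0 × 1798 = 1800 frames.
Within the current minute: 31 × 30 + 10 − 2 = 938 (labels ;00/;01 skipped at this minute). Total = 35964 + 1800 + 938 = 38702.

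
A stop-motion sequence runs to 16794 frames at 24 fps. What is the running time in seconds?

699.75 seconds

Running time = 16794 / (24) = 699.75 s.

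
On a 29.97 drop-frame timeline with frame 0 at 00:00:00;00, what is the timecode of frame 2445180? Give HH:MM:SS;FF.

Each 10-minute DF block holds 10 × 60 × 30 − 9 × 2 = 17982 frames. 2445180 ÷ 17982 → 135 full blocks, remainder 17610.
Within the partial block the first minute is 1800 frames and each further minute 1798, so 9 further minute boundaries passed. Total skipped labels = 18 × 135 + 2 × 9 = 2448.
Non-drop label index = 2445180 + 2448 = 2447628; at 30 labels/s that is 22:39:47:18, i.e. DF 22:39:47;18.

22:39:47;18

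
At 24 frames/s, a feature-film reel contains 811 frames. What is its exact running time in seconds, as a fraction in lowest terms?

Running time = 811 ÷ (24) = 811 × 1/24 = 811/24 s.

811/24 seconds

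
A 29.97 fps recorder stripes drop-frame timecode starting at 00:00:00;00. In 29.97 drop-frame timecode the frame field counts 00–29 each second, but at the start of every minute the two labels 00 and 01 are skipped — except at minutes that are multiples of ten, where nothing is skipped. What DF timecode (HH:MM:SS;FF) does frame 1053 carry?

Ten DF minutes hold 17982 frames, so frame 1053 lies in block 0 (frames 0–17981) with 1053 frames into that block.
The block's first minute is 1800 frames and the rest 1798 each; 1053 frames reaches minute 0, so 0 × 18 + 0 × 2 = 0 labels have been skipped so far.
Adding those back, label number 1053 + 0 = 1053 at 30 labels/s is 35 s + 3 f = 0 h 0 min 35 s frame 3, i.e. 00:00:35;03.

00:00:35;03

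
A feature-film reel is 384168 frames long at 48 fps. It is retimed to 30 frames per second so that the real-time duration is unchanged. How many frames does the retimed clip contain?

Target frames = source frames × (target rate / source rate) = 384168 × (30)/(48) = 384168 × 5/8 = 240105.

240105 frames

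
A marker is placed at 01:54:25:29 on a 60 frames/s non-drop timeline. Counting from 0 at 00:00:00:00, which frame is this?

Total seconds to the label: (1 × 3600 + 54 × 60 + 25) = 6865.
Frame index = 6865 × 60 + 29 = 411929.

411929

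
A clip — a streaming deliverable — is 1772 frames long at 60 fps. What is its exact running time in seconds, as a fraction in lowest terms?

Running time = 1772 ÷ (60) = 1772 × 1/60 = 443/15 s.

443/15 seconds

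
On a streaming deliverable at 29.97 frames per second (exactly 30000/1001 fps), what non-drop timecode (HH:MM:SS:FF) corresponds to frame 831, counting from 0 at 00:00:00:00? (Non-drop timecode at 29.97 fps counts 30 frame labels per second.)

831 ÷ 30 = 27 full seconds, remainder 21 frames.
27 s = 0 h 0 min 27 s.
Timecode: 00:00:27:21.

00:00:27:21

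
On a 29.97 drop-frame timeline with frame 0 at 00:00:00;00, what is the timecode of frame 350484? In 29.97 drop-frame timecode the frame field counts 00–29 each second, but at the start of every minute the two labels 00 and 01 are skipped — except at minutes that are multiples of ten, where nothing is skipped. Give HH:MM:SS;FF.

Ten DF minutes hold 17982 frames, so frame 350484 lies in block 19 (frames 341658–359639) with 8826 frames into that block.
The block's first minute is 1800 frames and the rest 1798 each; 8826 frames reaches minute 4, so 19 × 18 + 4 × 2 = 350 labels have been skipped so far.
Adding those back, label number 350484 + 350 = 350834 at 30 labels/s is 11694 s + 14 f = 3 h 14 min 54 s frame 14, i.e. 03:14:54;14.

03:14:54;14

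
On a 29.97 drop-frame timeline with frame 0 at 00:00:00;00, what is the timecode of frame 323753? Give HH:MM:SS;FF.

Ten DF minutes hold 17982 frames, so frame 323753 lies in block 18 (frames 323676–341657) with 77 frames into that block.
The block's first minute is 1800 frames and the rest 1798 each; 77 frames reaches minute 0, so 18 × 18 + 0 × 2 = 324 labels have been skipped so far.
Adding those back, label number 323753 + 324 = 324077 at 30 labels/s is 10802 s + 17 f = 3 h 0 min 2 s frame 17, i.e. 03:00:02;17.

03:00:02;17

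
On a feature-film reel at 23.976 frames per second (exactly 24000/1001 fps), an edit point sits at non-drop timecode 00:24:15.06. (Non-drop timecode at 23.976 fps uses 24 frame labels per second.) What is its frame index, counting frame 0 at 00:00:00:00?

frame 34926

Total seconds to the label: (0 × 3600 + 24 × 60 + 15) = 1455.
Frame index = 1455 × 24 + 6 = 34926.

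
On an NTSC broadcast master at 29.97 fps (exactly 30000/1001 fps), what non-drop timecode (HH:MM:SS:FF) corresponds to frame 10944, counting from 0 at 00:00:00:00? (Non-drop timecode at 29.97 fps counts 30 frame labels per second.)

10944 ÷ 30 = 364 full seconds, remainder 24 frames.
364 s = 0 h 6 min 4 s.
Timecode: 00:06:04:24.

00:06:04:24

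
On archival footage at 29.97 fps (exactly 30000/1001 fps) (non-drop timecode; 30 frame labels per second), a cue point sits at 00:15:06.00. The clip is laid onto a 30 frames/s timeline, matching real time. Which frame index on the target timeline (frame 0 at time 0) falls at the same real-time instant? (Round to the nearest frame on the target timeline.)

frame 27207

Source frame index: (0×3600 + 15×60 + 6) × 30 + 0 = 27180.
Real time: 27180 / (30000/1001) = 453453/500 s.
Target frame: (453453/500) × (30) = 1360359/50 ≈ 27207.180 → 27207.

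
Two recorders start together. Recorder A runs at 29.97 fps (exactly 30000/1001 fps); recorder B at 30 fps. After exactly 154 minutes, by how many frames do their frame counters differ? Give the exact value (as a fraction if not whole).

3600/13 frames

154 min = 9240 s.
A emits 30000/1001 × 9240 = 3600000/13 frames; B emits 30 × 9240 = 277200.
Difference = 3600/13 frames (≈ 276.9231); B is ahead of A.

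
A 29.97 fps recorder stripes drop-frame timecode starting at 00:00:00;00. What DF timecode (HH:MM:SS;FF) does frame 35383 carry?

Ten DF minutes hold 17982 frames, so frame 35383 lies in block 1 (frames 17982–35963) with 17401 frames into that block.
The block's first minute is 1800 frames and the rest 1798 each; 17401 frames reaches minute 9, so 1 × 18 + 9 × 2 = 36 labels have been skipped so far.
Adding those back, label number 35383 + 36 = 35419 at 30 labels/s is 1180 s + 19 f = 0 h 19 min 40 s frame 19, i.e. 00:19:40;19.

00:19:40;19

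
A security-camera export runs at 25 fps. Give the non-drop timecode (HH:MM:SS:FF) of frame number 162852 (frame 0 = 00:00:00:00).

162852 ÷ 25 = 6514 full seconds, remainder 2 frames.
6514 s = 1 h 48 min 34 s.
Timecode: 01:48:34:02.

01:48:34:02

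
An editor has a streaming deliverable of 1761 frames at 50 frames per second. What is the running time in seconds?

Running time = 1761 / (50) = 35.22 s.

35.22 seconds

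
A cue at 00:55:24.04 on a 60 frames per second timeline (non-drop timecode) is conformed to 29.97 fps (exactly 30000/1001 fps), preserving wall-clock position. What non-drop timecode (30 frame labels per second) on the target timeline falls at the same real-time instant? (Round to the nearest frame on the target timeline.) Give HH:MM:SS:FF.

00:55:20:22

Source frame index: (0×3600 + 55×60 + 24) × 60 + 4 = 199444.
Real time: 199444 / (60) = 49861/15 s.
Target frame: (49861/15) × (30000/1001) = 14246000/143 ≈ 99622.378 → 99622.
At 30 labels/s: frame 99622 → 00:55:20:22.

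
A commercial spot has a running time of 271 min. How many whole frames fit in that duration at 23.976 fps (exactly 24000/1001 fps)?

389850 frames

271 min = 16260 s.
Frames = 16260 × 24000/1001 = 390240000/1001 ≈ 389850.1499.
Complete frames: 389850.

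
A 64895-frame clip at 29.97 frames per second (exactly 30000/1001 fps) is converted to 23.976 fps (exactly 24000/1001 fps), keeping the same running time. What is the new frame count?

51916 frames

Target frames = source frames × (target rate / source rate) = 64895 × (24000/1001)/(30000/1001) = 64895 × 4/5 = 51916.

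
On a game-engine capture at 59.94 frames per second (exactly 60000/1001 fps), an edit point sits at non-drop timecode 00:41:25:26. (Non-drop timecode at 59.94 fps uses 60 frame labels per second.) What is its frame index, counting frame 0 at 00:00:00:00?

frame 149126

Total seconds to the label: (0 × 3600 + 41 × 60 + 25) = 2485.
Frame index = 2485 × 60 + 26 = 149126.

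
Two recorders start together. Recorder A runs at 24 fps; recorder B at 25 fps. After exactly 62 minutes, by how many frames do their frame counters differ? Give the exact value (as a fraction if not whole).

3720 frames

62 min = 3720 s.
A emits 24 × 3720 = 89280 frames; B emits 25 × 3720 = 93000.
Difference = 3720 frames; B is ahead of A.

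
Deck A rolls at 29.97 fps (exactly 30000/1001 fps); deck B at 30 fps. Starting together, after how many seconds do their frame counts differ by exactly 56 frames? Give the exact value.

The gap grows by |30 − 30000/1001| = 30/1001 frames per second.
Time for a 56-frame gap: 56 ÷ (30/1001) = 28028/15 s.

28028/15 seconds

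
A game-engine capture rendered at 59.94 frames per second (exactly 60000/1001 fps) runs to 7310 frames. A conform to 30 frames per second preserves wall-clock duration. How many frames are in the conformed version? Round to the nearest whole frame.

3659 frames

Frames at target rate = 7310 × (30) / (60000/1001) = 731731/200 ≈ 3658.655.
Nearest whole frame: 3659.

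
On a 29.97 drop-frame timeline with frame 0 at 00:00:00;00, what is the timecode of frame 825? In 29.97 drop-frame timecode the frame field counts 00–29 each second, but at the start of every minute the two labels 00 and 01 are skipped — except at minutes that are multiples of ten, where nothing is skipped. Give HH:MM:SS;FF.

Ten DF minutes hold 17982 frames, so frame 825 lies in block 0 (frames 0–17981) with 825 frames into that block.
The block's first minute is 1800 frames and the rest 1798 each; 825 frames reaches minute 0, so 0 × 18 + 0 × 2 = 0 labels have been skipped so far.
Adding those back, label number 825 + 0 = 825 at 30 labels/s is 27 s + 15 f = 0 h 0 min 27 s frame 15, i.e. 00:00:27;15.

00:00:27;15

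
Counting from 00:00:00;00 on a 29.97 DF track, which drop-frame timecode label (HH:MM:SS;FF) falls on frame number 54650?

00:30:23;14

Ten DF minutes hold 17982 frames, so frame 54650 lies in block 3 (frames 53946–71927) with 704 frames into that block.
The block's first minute is 1800 frames and the rest 1798 each; 704 frames reaches minute 0, so 3 × 18 + 0 × 2 = 54 labels have been skipped so far.
Adding those back, label number 54650 + 54 = 54704 at 30 labels/s is 1823 s + 14 f = 0 h 30 min 23 s frame 14, i.e. 00:30:23;14.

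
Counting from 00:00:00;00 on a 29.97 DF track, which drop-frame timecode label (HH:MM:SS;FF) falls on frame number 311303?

02:53:07;05

Ten DF minutes hold 17982 frames, so frame 311303 lies in block 17 (frames 305694–323675) with 5609 frames into that block.
The block's first minute is 1800 frames and the rest 1798 each; 5609 frames reaches minute 3, so 17 × 18 + 3 × 2 = 312 labels have been skipped so far.
Adding those back, label number 311303 + 312 = 311615 at 30 labels/s is 10387 s + 5 f = 2 h 53 min 7 s frame 5, i.e. 02:53:07;05.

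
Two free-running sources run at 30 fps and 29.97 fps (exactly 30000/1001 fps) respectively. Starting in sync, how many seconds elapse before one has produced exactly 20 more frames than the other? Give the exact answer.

The gap grows by |30000/1001 − 30| = 30/1001 frames per second.
Time for a 20-frame gap: 20 ÷ (30/1001) = 2002/3 s.

2002/3 seconds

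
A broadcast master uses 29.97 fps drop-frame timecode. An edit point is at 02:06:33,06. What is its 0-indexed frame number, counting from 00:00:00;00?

Complete 10-minute blocks: 12, each 17982 frames → 215784.
Remaining 6 whole minutes in the current block: 1800 + 5 × 1798 = 10790 frames.
Within the current minute: 33 × 30 + 6 − 2 = 994 (labels ;00/;01 skipped at this minute). Total = 215784 + 10790 + 994 = 227568.

227568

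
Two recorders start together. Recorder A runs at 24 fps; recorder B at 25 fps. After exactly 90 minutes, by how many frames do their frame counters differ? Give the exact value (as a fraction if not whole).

5400 frames

90 min = 5400 s.
A emits 24 × 5400 = 129600 frames; B emits 25 × 5400 = 135000.
Difference = 5400 frames; B is ahead of A.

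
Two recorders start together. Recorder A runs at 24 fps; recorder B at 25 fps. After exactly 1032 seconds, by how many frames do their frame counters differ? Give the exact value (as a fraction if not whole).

A emits 24 × 1032 = 24768 frames; B emits 25 × 1032 = 25800.
Difference = 1032 frames; B is ahead of A.

1032 frames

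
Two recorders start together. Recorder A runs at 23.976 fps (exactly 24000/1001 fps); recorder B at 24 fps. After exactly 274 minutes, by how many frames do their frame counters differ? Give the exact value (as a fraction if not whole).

274 min = 16440 s.
A emits 24000/1001 × 16440 = 394560000/1001 frames; B emits 24 × 16440 = 394560.
Difference = 394560/1001 frames (≈ 394.1658); B is ahead of A.

394560/1001 frames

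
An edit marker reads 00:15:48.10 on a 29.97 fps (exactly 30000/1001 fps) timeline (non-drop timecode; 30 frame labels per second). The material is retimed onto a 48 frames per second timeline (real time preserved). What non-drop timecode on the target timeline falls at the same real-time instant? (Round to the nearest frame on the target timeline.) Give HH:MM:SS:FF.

00:15:49:14

Source frame index: (0×3600 + 15×60 + 48) × 30 + 10 = 28450.
Real time: 28450 / (30000/1001) = 569569/600 s.
Target frame: (569569/600) × (48) = 1139138/25 ≈ 45565.520 → 45566.
At 48 labels/s: frame 45566 → 00:15:49:14.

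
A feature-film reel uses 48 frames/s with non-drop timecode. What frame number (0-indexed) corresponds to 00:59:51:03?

frame 172371

Total seconds to the label: (0 × 3600 + 59 × 60 + 51) = 3591.
Frame index = 3591 × 48 + 3 = 172371.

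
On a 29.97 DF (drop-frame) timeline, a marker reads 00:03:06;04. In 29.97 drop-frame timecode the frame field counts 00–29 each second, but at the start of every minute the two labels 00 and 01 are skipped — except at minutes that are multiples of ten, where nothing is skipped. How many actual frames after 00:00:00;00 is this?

5578

Complete 10-minute blocks: 0, each 17982 frames → 0.
Remaining 3 whole minutes in the current block: 1800 + 2 × 1798 = 5396 frames.
Within the current minute: 6 × 30 + 4 − 2 = 182 (labels ;00/;01 skipped at this minute). Total = 0 + 5396 + 182 = 5578.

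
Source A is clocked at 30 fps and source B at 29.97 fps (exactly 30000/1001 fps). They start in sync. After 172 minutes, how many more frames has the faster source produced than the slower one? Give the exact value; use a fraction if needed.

309600/1001 frames

172 min = 10320 s.
A emits 30 × 10320 = 309600 frames; B emits 30000/1001 × 10320 = 309600000/1001.
Difference = 309600/1001 frames (≈ 309.2907); B is behind A.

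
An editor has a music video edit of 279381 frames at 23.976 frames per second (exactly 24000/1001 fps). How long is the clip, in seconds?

11652.515875 seconds

Running time = 279381 / (24000/1001) = 11652.515875 s.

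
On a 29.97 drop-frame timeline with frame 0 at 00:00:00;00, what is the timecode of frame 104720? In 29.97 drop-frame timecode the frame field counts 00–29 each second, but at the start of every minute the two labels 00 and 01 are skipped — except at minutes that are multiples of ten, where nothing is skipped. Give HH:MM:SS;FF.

Ten DF minutes hold 17982 frames, so frame 104720 lies in block 5 (frames 89910–107891) with 14810 frames into that block.
The block's first minute is 1800 frames and the rest 1798 each; 14810 frames reaches minute 8, so 5 × 18 + 8 × 2 = 106 labels have been skipped so far.
Adding those back, label number 104720 + 106 = 104826 at 30 labels/s is 3494 s + 6 f = 0 h 58 min 14 s frame 6, i.e. 00:58:14;06.

00:58:14;06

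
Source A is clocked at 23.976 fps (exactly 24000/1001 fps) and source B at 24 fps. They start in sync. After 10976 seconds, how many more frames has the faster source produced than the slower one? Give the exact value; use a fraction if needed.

37632/143 frames

A emits 24000/1001 × 10976 = 37632000/143 frames; B emits 24 × 10976 = 263424.
Difference = 37632/143 frames (≈ 263.1608); B is ahead of A.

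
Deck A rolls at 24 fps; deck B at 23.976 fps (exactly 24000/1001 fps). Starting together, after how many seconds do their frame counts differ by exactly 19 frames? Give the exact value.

The gap grows by |24000/1001 − 24| = 24/1001 frames per second.
Time for a 19-frame gap: 19 ÷ (24/1001) = 19019/24 s.

19019/24 seconds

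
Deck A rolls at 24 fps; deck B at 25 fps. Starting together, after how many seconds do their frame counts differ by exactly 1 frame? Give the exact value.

The gap grows by |25 − 24| = 1 frame per second.
Time for a 1-frame gap: 1 ÷ (1) = 1 s.

1 seconds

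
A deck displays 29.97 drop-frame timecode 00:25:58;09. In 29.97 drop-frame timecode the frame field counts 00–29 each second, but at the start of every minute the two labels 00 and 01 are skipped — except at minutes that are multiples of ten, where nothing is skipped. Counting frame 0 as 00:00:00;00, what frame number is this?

Complete 10-minute blocks: 2, each 17982 frames → 35964.
Remaining 5 whole minutes in the current block: 1800 + 4 × 1798 = 8992 frames.
Within the current minute: 58 × 30 + 9 − 2 = 1747 (labels ;00/;01 skipped at this minute). Total = 35964 + 8992 + 1747 = 46703.

46703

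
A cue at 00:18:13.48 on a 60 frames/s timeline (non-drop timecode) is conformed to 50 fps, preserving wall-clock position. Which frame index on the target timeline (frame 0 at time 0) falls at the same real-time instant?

Source frame index: (0×3600 + 18×60 + 13) × 60 + 48 = 65628.
Real time: 65628 / (60) = 5469/5 s.
Target frame: (5469/5) × (50) = 54690.

frame 54690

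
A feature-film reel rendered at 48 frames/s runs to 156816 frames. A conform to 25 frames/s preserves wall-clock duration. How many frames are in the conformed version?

81675 frames

Target frames = source frames × (target rate / source rate) = 156816 × (25)/(48) = 156816 × 25/48 = 81675.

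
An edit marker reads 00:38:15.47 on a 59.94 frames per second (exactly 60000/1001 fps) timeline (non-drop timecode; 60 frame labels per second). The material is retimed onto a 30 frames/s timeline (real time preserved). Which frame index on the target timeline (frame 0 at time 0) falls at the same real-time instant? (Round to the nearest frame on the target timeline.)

Source frame index: (0×3600 + 38×60 + 15) × 60 + 47 = 137747.
Real time: 137747 / (60000/1001) = 137884747/60000 s.
Target frame: (137884747/60000) × (30) = 137884747/2000 ≈ 68942.374 → 68942.

frame 68942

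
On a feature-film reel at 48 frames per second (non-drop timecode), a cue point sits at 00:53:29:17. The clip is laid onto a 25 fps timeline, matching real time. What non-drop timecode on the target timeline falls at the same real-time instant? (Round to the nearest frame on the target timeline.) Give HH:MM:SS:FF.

00:53:29:09

Source frame index: (0×3600 + 53×60 + 29) × 48 + 17 = 154049.
Real time: 154049 / (48) = 154049/48 s.
Target frame: (154049/48) × (25) = 3851225/48 ≈ 80233.854 → 80234.
At 25 labels/s: frame 80234 → 00:53:29:09.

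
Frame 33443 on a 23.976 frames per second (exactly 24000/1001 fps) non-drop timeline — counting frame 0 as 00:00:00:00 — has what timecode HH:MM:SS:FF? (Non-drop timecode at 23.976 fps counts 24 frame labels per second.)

00:23:13:11

33443 ÷ 24 = 1393 full seconds, remainder 11 frames.
1393 s = 0 h 23 min 13 s.
Timecode: 00:23:13:11.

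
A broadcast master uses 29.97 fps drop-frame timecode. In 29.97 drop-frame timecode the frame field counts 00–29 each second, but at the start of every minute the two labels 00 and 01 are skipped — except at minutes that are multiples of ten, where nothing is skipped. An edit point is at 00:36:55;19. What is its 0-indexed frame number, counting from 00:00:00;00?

Complete 10-minute blocks: 3, each 17982 frames → 53946.
Remaining 6 whole minutes in the current block: 1800 + 5 × 1798 = 10790 frames.
Within the current minute: 55 × 30 + 19 − 2 = 1667 (labels ;00/;01 skipped at this minute). Total = 53946 + 10790 + 1667 = 66403.

66403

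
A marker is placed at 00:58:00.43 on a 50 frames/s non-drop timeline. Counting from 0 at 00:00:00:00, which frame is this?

Total seconds to the label: (0 × 3600 + 58 × 60 + 0) = 3480.
Frame index = 3480 × 50 + 43 = 174043.

174043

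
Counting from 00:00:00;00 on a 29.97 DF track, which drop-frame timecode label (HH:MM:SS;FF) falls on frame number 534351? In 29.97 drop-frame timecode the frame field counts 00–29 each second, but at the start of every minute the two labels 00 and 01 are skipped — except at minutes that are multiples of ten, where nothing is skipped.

04:57:09;17

Ten DF minutes hold 17982 frames, so frame 534351 lies in block 29 (frames 521478–539459) with 12873 frames into that block.
The block's first minute is 1800 frames and the rest 1798 each; 12873 frames reaches minute 7, so 29 × 18 + 7 × 2 = 536 labels have been skipped so far.
Adding those back, label number 534351 + 536 = 534887 at 30 labels/s is 17829 s + 17 f = 4 h 57 min 9 s frame 17, i.e. 04:57:09;17.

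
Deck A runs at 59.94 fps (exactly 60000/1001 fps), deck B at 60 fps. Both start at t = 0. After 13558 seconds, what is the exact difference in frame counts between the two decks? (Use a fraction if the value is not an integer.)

813480/1001 frames

A emits 60000/1001 × 13558 = 813480000/1001 frames; B emits 60 × 13558 = 813480.
Difference = 813480/1001 frames (≈ 812.6673); B is ahead of A.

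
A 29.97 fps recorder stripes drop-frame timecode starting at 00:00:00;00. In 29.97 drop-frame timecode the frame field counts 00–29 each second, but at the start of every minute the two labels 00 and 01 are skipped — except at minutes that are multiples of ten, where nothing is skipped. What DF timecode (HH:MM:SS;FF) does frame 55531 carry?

00:30:52;25

Ten DF minutes hold 17982 frames, so frame 55531 lies in block 3 (frames 53946–71927) with 1585 frames into that block.
The block's first minute is 1800 frames and the rest 1798 each; 1585 frames reaches minute 0, so 3 × 18 + 0 × 2 = 54 labels have been skipped so far.
Adding those back, label number 55531 + 54 = 55585 at 30 labels/s is 1852 s + 25 f = 0 h 30 min 52 s frame 25, i.e. 00:30:52;25.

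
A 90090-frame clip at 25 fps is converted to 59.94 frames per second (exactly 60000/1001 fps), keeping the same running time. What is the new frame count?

216000 frames

Target frames = source frames × (target rate / source rate) = 90090 × (60000/1001)/(25) = 90090 × 2400/1001 = 216000.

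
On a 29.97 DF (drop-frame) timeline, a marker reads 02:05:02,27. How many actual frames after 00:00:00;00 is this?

224861

As if non-drop at 30 labels/s: (2 × 3600 + 5 × 60 + 2) × 30 + 27 = 225087.
Minute boundaries passed: 125; those not divisible by 10: 125 − 12 = 113; dropped labels = 2 × 113 = 226.
Actual frame index = 225087 − 226 = 224861.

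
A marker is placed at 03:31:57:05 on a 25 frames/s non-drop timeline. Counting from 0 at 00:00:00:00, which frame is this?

Total seconds to the label: (3 × 3600 + 31 × 60 + 57) = 12717.
Frame index = 12717 × 25 + 5 = 317930.

317930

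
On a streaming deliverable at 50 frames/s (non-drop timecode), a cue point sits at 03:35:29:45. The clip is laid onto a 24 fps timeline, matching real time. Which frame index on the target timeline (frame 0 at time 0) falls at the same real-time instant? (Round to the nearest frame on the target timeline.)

Source frame index: (3×3600 + 35×60 + 29) × 50 + 45 = 646495.
Real time: 646495 / (50) = 129299/10 s.
Target frame: (129299/10) × (24) = 1551588/5 ≈ 310317.600 → 310318.

frame 310318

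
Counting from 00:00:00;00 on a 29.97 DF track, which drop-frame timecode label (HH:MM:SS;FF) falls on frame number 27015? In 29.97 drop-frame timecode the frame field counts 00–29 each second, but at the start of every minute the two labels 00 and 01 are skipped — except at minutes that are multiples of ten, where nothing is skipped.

00:15:01;13

Each 10-minute DF block holds 10 × 60 × 30 − 9 × 2 = 17982 frames. 27015 ÷ 17982 → 1 full block, remainder 9033.
Within the partial block the first minute is 1800 frames and each further minute 1798, so 5 further minute boundaries passed. Total skipped labels = 18 × 1 + 2 × 5 = 28.
Non-drop label index = 27015 + 28 = 27043; at 30 labels/s that is 00:15:01:13, i.e. DF 00:15:01;13.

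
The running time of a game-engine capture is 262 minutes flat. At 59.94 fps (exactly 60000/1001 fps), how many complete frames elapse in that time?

262 min = 15720 s.
Frames = 15720 × 60000/1001 = 943200000/1001 ≈ 942257.7423.
Complete frames: 942257.

942257 frames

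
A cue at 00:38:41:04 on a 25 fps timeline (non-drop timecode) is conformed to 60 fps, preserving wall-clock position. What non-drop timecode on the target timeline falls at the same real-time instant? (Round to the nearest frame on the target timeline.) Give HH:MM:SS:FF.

00:38:41:10

Source frame index: (0×3600 + 38×60 + 41) × 25 + 4 = 58029.
Real time: 58029 / (25) = 58029/25 s.
Target frame: (58029/25) × (60) = 696348/5 ≈ 139269.600 → 139270.
At 60 labels/s: frame 139270 → 00:38:41:10.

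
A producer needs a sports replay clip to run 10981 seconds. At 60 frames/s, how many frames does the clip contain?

Frames = 10981 × 60 = 658860.

658860 frames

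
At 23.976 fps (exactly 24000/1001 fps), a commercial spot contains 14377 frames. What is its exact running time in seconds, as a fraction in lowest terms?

Running time = 14377 ÷ (24000/1001) = 14377 × 1001/24000 = 14391377/24000 s.

14391377/24000 seconds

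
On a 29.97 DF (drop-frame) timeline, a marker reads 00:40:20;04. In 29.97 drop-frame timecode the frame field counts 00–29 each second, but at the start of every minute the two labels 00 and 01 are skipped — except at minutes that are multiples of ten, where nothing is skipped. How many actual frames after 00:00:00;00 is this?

As if non-drop at 30 labels/s: (0 × 3600 + 40 × 60 + 20) × 30 + 4 = 72604.
Minute boundaries passed: 40; those not divisible by 10: 40 − 4 = 36; dropped labels = 2 × 36 = 72.
Actual frame index = 72604 − 72 = 72532.

72532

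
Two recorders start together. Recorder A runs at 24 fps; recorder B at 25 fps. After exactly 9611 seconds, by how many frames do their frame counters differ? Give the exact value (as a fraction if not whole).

9611 frames

A emits 24 × 9611 = 230664 frames; B emits 25 × 9611 = 240275.
Difference = 9611 frames; B is ahead of A.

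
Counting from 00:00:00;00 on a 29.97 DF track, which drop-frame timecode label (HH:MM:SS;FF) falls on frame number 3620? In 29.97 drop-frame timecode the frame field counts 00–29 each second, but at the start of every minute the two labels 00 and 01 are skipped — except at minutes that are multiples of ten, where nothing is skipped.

Each 10-minute DF block holds 10 × 60 × 30 − 9 × 2 = 17982 frames. 3620 ÷ 17982 → 0 full blocks, remainder 3620.
Within the partial block the first minute is 1800 frames and each further minute 1798, so 2 further minute boundaries passed. Total skipped labels = 18 × 0 + 2 × 2 = 4.
Non-drop label index = 3620 + 4 = 3624; at 30 labels/s that is 00:02:00:24, i.e. DF 00:02:00;24.

00:02:00;24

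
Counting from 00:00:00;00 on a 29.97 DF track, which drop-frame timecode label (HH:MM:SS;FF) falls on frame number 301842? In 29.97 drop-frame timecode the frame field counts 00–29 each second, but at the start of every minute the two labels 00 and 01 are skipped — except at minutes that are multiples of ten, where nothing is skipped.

02:47:51;14

Each 10-minute DF block holds 10 × 60 × 30 − 9 × 2 = 17982 frames. 301842 ÷ 17982 → 16 full blocks, remainder 14130.
Within the partial block the first minute is 1800 frames and each further minute 1798, so 7 further minute boundaries passed. Total skipped labels = 18 × 16 + 2 × 7 = 302.
Non-drop label index = 301842 + 302 = 302144; at 30 labels/s that is 02:47:51:14, i.e. DF 02:47:51;14.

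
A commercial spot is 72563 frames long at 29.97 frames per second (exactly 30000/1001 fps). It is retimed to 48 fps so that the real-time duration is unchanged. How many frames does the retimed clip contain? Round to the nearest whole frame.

Frames at target rate = 72563 × (48) / (30000/1001) = 72635563/625 ≈ 116216.901.
Nearest whole frame: 116217.

116217 frames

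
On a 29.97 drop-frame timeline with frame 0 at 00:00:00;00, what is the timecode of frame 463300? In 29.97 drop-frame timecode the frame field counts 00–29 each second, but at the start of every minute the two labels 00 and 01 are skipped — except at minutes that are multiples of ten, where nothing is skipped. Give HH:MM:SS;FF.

Each 10-minute DF block holds 10 × 60 × 30 − 9 × 2 = 17982 frames. 463300 ÷ 17982 → 25 full blocks, remainder 13750.
Within the partial block the first minute is 1800 frames and each further minute 1798, so 7 further minute boundaries passed. Total skipped labels = 18 × 25 + 2 × 7 = 464.
Non-drop label index = 463300 + 464 = 463764; at 30 labels/s that is 04:17:38:24, i.e. DF 04:17:38;24.

04:17:38;24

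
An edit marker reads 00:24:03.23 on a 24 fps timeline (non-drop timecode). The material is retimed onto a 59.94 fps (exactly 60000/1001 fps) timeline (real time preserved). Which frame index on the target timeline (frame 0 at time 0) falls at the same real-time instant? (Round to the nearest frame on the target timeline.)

Source frame index: (0×3600 + 24×60 + 3) × 24 + 23 = 34655.
Real time: 34655 / (24) = 34655/24 s.
Target frame: (34655/24) × (60000/1001) = 86637500/1001 ≈ 86550.949 → 86551.

frame 86551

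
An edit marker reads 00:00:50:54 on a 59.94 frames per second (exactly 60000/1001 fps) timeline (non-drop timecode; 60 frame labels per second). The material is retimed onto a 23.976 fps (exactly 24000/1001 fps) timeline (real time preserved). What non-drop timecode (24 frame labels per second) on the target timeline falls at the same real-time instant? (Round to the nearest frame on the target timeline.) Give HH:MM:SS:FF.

00:00:50:22

Source frame index: (0×3600 + 0×60 + 50) × 60 + 54 = 3054.
Real time: 3054 / (60000/1001) = 509509/10000 s.
Target frame: (509509/10000) × (24000/1001) = 6108/5 ≈ 1221.600 → 1222.
At 24 labels/s: frame 1222 → 00:00:50:22.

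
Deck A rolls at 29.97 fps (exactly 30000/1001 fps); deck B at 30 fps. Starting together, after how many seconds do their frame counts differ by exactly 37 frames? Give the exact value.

The gap grows by |30 − 30000/1001| = 30/1001 frames per second.
Time for a 37-frame gap: 37 ÷ (30/1001) = 37037/30 s.

37037/30 seconds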